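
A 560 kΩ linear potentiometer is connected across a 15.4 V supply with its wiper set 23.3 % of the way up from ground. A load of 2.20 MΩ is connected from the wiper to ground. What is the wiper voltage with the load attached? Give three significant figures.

The wiper splits the pot into (1−α)R = 429.5 kΩ above and αR = 130.5 kΩ below.
Lower section ‖ load = 123.2 kΩ.
V_wiper = 15.4 × 123.2/(429.5 + 123.2) = 3.43 V.

V ≈ 3.43 V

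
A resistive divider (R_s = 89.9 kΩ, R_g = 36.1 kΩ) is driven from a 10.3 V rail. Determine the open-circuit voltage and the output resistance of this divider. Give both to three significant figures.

V_th = 2.95 V, R_th = 25.8 kΩ

V_th is the open-circuit tap voltage: 10.3 × 36.1/(89.9 + 36.1) = 2.95 V.
With the supply zeroed, R_s and R_g appear in parallel from the tap: R_th = R_s‖R_g = (89.9 × 36.1)/126.0 = 25.8 kΩ.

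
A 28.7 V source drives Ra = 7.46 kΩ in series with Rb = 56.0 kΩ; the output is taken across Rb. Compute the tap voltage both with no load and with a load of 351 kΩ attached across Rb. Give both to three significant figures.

Open-circuit: V = 28.7 × 56.0/(7.46 + 56.0) = 25.3 V.
With the load, Rb becomes Rb‖R_L = 48.29 kΩ, so V = 28.7 × 48.29/55.75 = 24.9 V.

Unloaded: 25.3 V; loaded: 24.9 V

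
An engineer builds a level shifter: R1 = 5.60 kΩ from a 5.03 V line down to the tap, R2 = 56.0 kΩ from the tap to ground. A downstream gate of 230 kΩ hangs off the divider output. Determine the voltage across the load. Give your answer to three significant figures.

V_out ≈ 4.47 V

The load sits in parallel with R2: R2‖R_L = (56.0 × 230) / (56.0 + 230) = 45.03 kΩ.
V_out = 5.03 × 45.03 / (5.60 + 45.03) = 5.03 × 45.03/50.63 = 4.47 V.
(Unloaded it would have been 4.57 V.)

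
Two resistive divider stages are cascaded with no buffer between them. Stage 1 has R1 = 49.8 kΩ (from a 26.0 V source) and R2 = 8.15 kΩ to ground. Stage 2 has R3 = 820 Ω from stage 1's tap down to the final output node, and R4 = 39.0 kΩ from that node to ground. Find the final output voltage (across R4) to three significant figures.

V_out ≈ 3.05 V

Stage 2 presents R3+R4 = 39820 Ω as a load on stage 1's tap.
Stage 1's lower leg becomes R2‖(R3+R4) = 6765 Ω, so V_mid = 26.0 × 6765/56570 = 3.110 V.
Stage 2 is itself unloaded: V_out = V_mid × R4/(R3+R4) = 3.110 × 39000/39820 = 3.05 V.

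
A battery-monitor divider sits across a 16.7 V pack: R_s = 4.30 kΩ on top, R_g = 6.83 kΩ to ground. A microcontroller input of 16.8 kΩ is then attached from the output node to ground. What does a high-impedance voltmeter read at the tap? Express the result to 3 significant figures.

V_out ≈ 8.86 V

The load sits in parallel with R_g: R_g‖R_L = (6.83 × 16.8) / (6.83 + 16.8) = 4.856 kΩ.
V_out = 16.7 × 4.856 / (4.30 + 4.856) = 16.7 × 4.856/9.156 = 8.86 V.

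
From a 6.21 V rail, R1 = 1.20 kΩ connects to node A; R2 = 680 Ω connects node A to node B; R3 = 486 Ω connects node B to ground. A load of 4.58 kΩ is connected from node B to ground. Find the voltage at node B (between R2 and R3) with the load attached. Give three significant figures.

V ≈ 1.18 V

At node B, R3 is in parallel with the load: R3‖R_L = 439.4 Ω.
Below node A the resistance is R2 + (R3‖R_L) = 1119 Ω, so V_A = 6.21 × 1119/2319 = 2.997 V.
Then V_B = V_A × (R3‖R_L)/(R2 + R3‖R_L) = 2.997 × 439.4/1119 = 1.18 V.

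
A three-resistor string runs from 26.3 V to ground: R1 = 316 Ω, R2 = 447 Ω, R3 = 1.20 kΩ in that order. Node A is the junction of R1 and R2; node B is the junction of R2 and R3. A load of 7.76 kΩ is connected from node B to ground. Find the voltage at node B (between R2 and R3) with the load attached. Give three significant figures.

At node B, R3 is in parallel with the load: R3‖R_L = 1039 Ω.
Below node A the resistance is R2 + (R3‖R_L) = 1486 Ω, so V_A = 26.3 × 1486/1802 = 21.69 V.
Then V_B = V_A × (R3‖R_L)/(R2 + R3‖R_L) = 21.69 × 1039/1486 = 15.2 V.

V ≈ 15.2 V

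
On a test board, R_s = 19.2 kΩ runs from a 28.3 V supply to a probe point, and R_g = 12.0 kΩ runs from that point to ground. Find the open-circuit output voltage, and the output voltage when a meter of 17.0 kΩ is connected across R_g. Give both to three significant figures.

Unloaded: 10.9 V; loaded: 7.59 V

Open-circuit: V = 28.3 × 12.0/(19.2 + 12.0) = 10.9 V.
With the load, R_g becomes R_g‖R_L = 7.034 kΩ, so V = 28.3 × 7.034/26.23 = 7.59 V.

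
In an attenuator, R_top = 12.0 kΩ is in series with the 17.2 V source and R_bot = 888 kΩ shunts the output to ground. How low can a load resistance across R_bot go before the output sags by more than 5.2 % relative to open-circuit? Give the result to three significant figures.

R_L(min) ≈ 216 kΩ

Output resistance R_th = R_top‖R_bot = (12.0 × 888)/900.0 = 11.84 kΩ.
The fractional drop is R_th/(R_th + R_L); requiring this ≤ 0.0520 gives R_L ≥ R_th(1/0.0520 − 1) = 11.84 × 18.23 = 216 kΩ.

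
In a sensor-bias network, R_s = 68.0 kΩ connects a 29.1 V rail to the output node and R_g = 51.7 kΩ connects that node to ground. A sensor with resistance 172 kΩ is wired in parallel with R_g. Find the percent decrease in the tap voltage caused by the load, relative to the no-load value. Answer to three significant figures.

Unloaded V = 29.1 × 51.7/119.7 = 12.569 V.
Loaded: R_g‖R_L = 39.75 kΩ, giving V = 29.1 × 39.75/107.8 = 10.736 V.
Drop = (12.569 − 10.736) / 12.569 = 14.6 %.

14.6 %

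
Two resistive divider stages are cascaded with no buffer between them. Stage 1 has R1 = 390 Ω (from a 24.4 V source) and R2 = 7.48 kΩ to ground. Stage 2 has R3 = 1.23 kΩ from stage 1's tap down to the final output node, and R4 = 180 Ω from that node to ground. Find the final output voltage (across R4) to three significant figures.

Stage 2 presents R3+R4 = 1410 Ω as a load on stage 1's tap.
Stage 1's lower leg becomes R2‖(R3+R4) = 1186 Ω, so V_mid = 24.4 × 1186/1576 = 18.36 V.
Stage 2 is itself unloaded: V_out = V_mid × R4/(R3+R4) = 18.36 × 180/1410 = 2.34 V.

V_out ≈ 2.34 V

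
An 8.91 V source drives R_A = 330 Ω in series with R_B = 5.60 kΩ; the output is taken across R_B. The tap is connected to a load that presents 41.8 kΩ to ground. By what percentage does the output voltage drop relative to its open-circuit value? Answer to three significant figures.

The divider's output (Thévenin) resistance is R_A‖R_B = 311.6 Ω.
Fractional drop under load = R_th/(R_th + R_L) = 311.6 / (311.6 + 41800) = 0.007400.
So the output falls by 0.740 %.

0.740 %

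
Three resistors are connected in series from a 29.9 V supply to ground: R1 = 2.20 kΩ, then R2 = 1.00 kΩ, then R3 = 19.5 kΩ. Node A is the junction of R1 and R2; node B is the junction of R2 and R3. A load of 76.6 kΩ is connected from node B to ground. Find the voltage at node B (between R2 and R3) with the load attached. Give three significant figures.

At node B, R3 is in parallel with the load: R3‖R_L = 15.54 kΩ.
Below node A the resistance is R2 + (R3‖R_L) = 16.54 kΩ, so V_A = 29.9 × 16.54/18.74 = 26.39 V.
Then V_B = V_A × (R3‖R_L)/(R2 + R3‖R_L) = 26.39 × 15.54/16.54 = 24.8 V.

V ≈ 24.8 V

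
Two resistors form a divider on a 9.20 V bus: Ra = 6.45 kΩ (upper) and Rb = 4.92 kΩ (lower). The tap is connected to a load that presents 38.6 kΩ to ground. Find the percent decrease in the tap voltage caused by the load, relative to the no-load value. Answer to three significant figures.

The divider's output (Thévenin) resistance is Ra‖Rb = 2.791 kΩ.
Fractional drop under load = R_th/(R_th + R_L) = 2.791 / (2.791 + 38.6) = 0.06743.
So the output falls by 6.74 %.

6.74 %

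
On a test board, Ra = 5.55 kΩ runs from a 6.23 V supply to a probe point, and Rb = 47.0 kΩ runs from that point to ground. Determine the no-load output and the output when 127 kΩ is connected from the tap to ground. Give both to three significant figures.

Unloaded: 5.57 V; loaded: 5.36 V

Open-circuit: V = 6.23 × 47.0/(5.55 + 47.0) = 5.57 V.
With the load, Rb becomes Rb‖R_L = 34.30 kΩ, so V = 6.23 × 34.30/39.85 = 5.36 V.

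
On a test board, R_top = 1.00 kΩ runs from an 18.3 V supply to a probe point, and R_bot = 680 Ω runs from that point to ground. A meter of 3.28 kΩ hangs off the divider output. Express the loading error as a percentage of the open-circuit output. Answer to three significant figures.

The divider's output (Thévenin) resistance is R_top‖R_bot = 404.8 Ω.
Fractional drop under load = R_th/(R_th + R_L) = 404.8 / (404.8 + 3280) = 0.1098.
So the output falls by 11.0 %.

11.0 %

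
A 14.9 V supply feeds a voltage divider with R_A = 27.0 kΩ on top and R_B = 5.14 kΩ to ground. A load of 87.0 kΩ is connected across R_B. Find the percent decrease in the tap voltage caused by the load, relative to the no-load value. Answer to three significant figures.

The divider's output (Thévenin) resistance is R_A‖R_B = 4.318 kΩ.
Fractional drop under load = R_th/(R_th + R_L) = 4.318 / (4.318 + 87.0) = 0.04729.
So the output falls by 4.73 %.

4.73 %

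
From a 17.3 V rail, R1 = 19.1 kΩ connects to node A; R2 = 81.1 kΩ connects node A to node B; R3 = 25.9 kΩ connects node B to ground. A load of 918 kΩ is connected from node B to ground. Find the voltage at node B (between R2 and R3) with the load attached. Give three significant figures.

At node B, R3 is in parallel with the load: R3‖R_L = 25.19 kΩ.
Below node A the resistance is R2 + (R3‖R_L) = 106.3 kΩ, so V_A = 17.3 × 106.3/125.4 = 14.66 V.
Then V_B = V_A × (R3‖R_L)/(R2 + R3‖R_L) = 14.66 × 25.19/106.3 = 3.48 V.

V ≈ 3.48 V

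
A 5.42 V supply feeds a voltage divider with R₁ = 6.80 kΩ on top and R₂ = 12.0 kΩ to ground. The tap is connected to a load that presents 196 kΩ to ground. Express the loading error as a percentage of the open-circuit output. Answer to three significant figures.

The divider's output (Thévenin) resistance is R₁‖R₂ = 4.340 kΩ.
Fractional drop under load = R_th/(R_th + R_L) = 4.340 / (4.340 + 196) = 0.02167.
So the output falls by 2.17 %.

2.17 %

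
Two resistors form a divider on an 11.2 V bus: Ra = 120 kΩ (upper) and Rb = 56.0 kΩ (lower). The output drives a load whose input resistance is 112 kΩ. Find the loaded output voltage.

V_out ≈ 2.66 V

The load sits in parallel with Rb: Rb‖R_L = (56.0 × 112) / (56.0 + 112) = 37.33 kΩ.
V_out = 11.2 × 37.33 / (120 + 37.33) = 11.2 × 37.33/157.3 = 2.66 V.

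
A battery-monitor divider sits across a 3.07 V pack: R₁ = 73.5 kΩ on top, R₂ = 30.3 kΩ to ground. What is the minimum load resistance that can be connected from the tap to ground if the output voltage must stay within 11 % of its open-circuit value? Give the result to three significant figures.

R_L(min) ≈ 174 kΩ

Output resistance R_th = R₁‖R₂ = (73.5 × 30.3)/103.8 = 21.46 kΩ.
The fractional drop is R_th/(R_th + R_L); requiring this ≤ 0.110 gives R_L ≥ R_th(1/0.110 − 1) = 21.46 × 8.091 = 174 kΩ.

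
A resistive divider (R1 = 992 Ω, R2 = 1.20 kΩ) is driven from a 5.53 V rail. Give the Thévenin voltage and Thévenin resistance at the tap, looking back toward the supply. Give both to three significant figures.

V_th is the open-circuit tap voltage: 5.53 × 1200/(992 + 1200) = 3.03 V.
With the supply zeroed, R1 and R2 appear in parallel from the tap: R_th = R1‖R2 = (992 × 1200)/2192 = 543 Ω.

V_th = 3.03 V, R_th = 543 Ω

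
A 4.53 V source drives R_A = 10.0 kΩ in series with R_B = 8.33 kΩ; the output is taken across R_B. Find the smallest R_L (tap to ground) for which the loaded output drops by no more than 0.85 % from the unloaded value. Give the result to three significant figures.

R_L(min) ≈ 530 kΩ

Output resistance R_th = R_A‖R_B = (10.0 × 8.33)/18.33 = 4.544 kΩ.
The fractional drop is R_th/(R_th + R_L); requiring this ≤ 0.00850 gives R_L ≥ R_th(1/0.00850 − 1) = 4.544 × 116.6 = 530 kΩ.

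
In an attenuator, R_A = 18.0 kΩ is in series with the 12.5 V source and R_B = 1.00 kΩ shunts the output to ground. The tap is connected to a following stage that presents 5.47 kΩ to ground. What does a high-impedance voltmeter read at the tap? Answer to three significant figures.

The load sits in parallel with R_B: R_B‖R_L = (1.00 × 5.47) / (1.00 + 5.47) = 0.8454 kΩ.
V_out = 12.5 × 0.8454 / (18.0 + 0.8454) = 12.5 × 0.8454/18.85 = 0.561 V.

V_out ≈ 0.561 V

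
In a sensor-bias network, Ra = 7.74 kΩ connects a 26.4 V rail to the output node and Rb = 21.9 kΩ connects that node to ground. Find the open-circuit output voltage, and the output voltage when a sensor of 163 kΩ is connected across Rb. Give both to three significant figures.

Unloaded: 19.5 V; loaded: 18.8 V

Open-circuit: V = 26.4 × 21.9/(7.74 + 21.9) = 19.5 V.
With the load, Rb becomes Rb‖R_L = 19.31 kΩ, so V = 26.4 × 19.31/27.05 = 18.8 V.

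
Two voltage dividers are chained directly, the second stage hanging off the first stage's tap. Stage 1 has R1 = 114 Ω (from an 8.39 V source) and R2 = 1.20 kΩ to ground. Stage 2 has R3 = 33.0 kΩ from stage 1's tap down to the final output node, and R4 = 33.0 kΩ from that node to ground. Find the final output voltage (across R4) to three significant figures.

V_out ≈ 3.83 V

Stage 2 presents R3+R4 = 66000 Ω as a load on stage 1's tap.
Stage 1's lower leg becomes R2‖(R3+R4) = 1179 Ω, so V_mid = 8.39 × 1179/1293 = 7.650 V.
Stage 2 is itself unloaded: V_out = V_mid × R4/(R3+R4) = 7.650 × 33000/66000 = 3.83 V.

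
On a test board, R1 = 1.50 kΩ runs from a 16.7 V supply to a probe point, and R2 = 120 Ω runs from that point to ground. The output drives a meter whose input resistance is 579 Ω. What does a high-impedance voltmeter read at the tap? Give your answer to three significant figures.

The load sits in parallel with R2: R2‖R_L = (120 × 579) / (120 + 579) = 99.40 Ω.
V_out = 16.7 × 99.40 / (1500 + 99.40) = 16.7 × 99.40/1599 = 1.04 V.

V_out ≈ 1.04 V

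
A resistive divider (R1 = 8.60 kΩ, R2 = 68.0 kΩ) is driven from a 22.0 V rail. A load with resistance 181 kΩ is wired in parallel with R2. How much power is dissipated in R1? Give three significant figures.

P ≈ 1.24 mW

Total resistance from the source is R1 + (R2‖R_L) = 58.03 kΩ, so I = 22.0/58.03 kΩ = 0.3791 mA.
P = I²·R1 = (0.3791 mA)² × 8.60 kΩ = 1.24 mW.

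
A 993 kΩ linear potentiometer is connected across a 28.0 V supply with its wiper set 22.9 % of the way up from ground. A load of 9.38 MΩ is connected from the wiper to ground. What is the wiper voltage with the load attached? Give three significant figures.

V ≈ 6.29 V

The wiper splits the pot into (1−α)R = 765.6 kΩ above and αR = 227.4 kΩ below.
Lower section ‖ load = 222.0 kΩ.
V_wiper = 28.0 × 222.0/(765.6 + 222.0) = 6.29 V.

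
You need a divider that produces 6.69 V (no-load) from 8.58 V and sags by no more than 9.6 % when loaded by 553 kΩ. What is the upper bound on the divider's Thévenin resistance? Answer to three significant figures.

R_th ≤ 58.7 kΩ

Loading drop = R_th/(R_th + R_L) ≤ 0.0960, so R_th ≤ R_L · ε/(1−ε) = 553 kΩ × 0.0960/0.9040 = 58.7 kΩ.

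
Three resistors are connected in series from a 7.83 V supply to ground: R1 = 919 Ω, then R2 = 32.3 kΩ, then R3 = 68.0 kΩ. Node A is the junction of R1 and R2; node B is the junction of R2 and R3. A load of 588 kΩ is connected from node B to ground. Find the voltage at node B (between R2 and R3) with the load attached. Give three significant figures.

V ≈ 5.07 V

At node B, R3 is in parallel with the load: R3‖R_L = 60950 Ω.
Below node A the resistance is R2 + (R3‖R_L) = 93250 Ω, so V_A = 7.83 × 93250/94170 = 7.754 V.
Then V_B = V_A × (R3‖R_L)/(R2 + R3‖R_L) = 7.754 × 60950/93250 = 5.07 V.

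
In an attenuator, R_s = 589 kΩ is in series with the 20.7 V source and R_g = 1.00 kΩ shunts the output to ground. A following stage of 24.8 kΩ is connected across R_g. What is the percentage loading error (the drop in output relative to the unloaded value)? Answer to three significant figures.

3.87 %

The divider's output (Thévenin) resistance is R_s‖R_g = 0.9983 kΩ.
Fractional drop under load = R_th/(R_th + R_L) = 0.9983 / (0.9983 + 24.8) = 0.03870.
So the output falls by 3.87 %.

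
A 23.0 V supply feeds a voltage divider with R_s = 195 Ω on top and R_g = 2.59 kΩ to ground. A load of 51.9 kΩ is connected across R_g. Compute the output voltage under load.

V_out ≈ 21.3 V

The load sits in parallel with R_g: R_g‖R_L = (2590 × 51900) / (2590 + 51900) = 2467 Ω.
V_out = 23.0 × 2467 / (195 + 2467) = 23.0 × 2467/2662 = 21.3 V.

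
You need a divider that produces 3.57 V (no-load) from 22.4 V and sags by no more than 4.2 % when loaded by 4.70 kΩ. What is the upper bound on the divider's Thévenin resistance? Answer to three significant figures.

R_th ≤ 206 Ω

Loading drop = R_th/(R_th + R_L) ≤ 0.0420, so R_th ≤ R_L · ε/(1−ε) = 4.70 kΩ × 0.0420/0.9580 = 206 Ω.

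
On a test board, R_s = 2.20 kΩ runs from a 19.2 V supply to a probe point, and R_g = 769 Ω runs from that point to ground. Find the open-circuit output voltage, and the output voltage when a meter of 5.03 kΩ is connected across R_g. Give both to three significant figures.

Open-circuit: V = 19.2 × 769/(2200 + 769) = 4.97 V.
With the load, R_g becomes R_g‖R_L = 667.0 Ω, so V = 19.2 × 667.0/2867 = 4.47 V.

Unloaded: 4.97 V; loaded: 4.47 V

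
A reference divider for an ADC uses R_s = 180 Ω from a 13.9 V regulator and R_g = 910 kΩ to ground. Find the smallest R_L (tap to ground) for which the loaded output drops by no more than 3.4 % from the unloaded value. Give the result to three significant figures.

Output resistance R_th = R_s‖R_g = (180 × 910000)/910200 = 180.0 Ω.
The fractional drop is R_th/(R_th + R_L); requiring this ≤ 0.0340 gives R_L ≥ R_th(1/0.0340 − 1) = 180.0 × 28.41 = 5.11 kΩ.

R_L(min) ≈ 5.11 kΩ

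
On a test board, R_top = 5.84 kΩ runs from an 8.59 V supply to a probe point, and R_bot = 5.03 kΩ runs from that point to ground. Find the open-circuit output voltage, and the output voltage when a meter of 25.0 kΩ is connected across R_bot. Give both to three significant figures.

Open-circuit: V = 8.59 × 5.03/(5.84 + 5.03) = 3.97 V.
With the load, R_bot becomes R_bot‖R_L = 4.187 kΩ, so V = 8.59 × 4.187/10.03 = 3.59 V.

Unloaded: 3.97 V; loaded: 3.59 V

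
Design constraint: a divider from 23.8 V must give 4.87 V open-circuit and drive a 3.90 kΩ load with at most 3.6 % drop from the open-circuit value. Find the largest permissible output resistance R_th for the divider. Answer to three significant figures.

Loading drop = R_th/(R_th + R_L) ≤ 0.0360, so R_th ≤ R_L · ε/(1−ε) = 3.90 kΩ × 0.0360/0.9640 = 146 Ω.
(Any R1, R2 with R2/(R1+R2) = 0.205 and R1‖R2 ≤ 146 Ω will meet the spec.)

R_th ≤ 146 Ω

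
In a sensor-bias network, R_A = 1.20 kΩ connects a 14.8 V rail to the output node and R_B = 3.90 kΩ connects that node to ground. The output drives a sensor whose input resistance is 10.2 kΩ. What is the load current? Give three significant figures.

I_L ≈ 1.02 mA

R_B‖R_L = 2.821 kΩ; V_out = 14.8 × 2.821/4.021 = 10.38 V.
I_L = V_out / R_L = 10.38 / 10.2 kΩ = 1.02 mA.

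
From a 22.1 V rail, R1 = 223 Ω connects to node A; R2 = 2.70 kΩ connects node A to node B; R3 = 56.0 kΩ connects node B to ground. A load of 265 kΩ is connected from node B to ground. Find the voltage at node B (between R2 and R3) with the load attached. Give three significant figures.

V ≈ 20.8 V

At node B, R3 is in parallel with the load: R3‖R_L = 46230 Ω.
Below node A the resistance is R2 + (R3‖R_L) = 48930 Ω, so V_A = 22.1 × 48930/49150 = 22.00 V.
Then V_B = V_A × (R3‖R_L)/(R2 + R3‖R_L) = 22.00 × 46230/48930 = 20.8 V.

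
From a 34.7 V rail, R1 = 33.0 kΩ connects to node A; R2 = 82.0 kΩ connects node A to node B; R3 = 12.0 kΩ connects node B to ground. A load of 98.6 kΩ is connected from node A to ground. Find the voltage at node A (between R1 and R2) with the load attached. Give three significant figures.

Below node A the series string R2+R3 = 94.00 kΩ sits in parallel with the 98.6 kΩ load: 48.12 kΩ.
V_A = 34.7 × 48.12/(33.0 + 48.12) = 20.6 V.

V ≈ 20.6 V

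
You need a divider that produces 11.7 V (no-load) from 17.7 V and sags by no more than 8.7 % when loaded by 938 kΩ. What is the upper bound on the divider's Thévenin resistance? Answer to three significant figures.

Loading drop = R_th/(R_th + R_L) ≤ 0.0870, so R_th ≤ R_L · ε/(1−ε) = 938 kΩ × 0.0870/0.9130 = 89.4 kΩ.

R_th ≤ 89.4 kΩ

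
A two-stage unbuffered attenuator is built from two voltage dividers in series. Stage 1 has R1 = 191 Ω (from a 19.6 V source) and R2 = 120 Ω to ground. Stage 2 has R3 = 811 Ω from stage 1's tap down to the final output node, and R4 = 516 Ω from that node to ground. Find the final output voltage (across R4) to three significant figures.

Stage 2 presents R3+R4 = 1327 Ω as a load on stage 1's tap.
Stage 1's lower leg becomes R2‖(R3+R4) = 110.0 Ω, so V_mid = 19.6 × 110.0/301.0 = 7.165 V.
Stage 2 is itself unloaded: V_out = V_mid × R4/(R3+R4) = 7.165 × 516/1327 = 2.79 V.

V_out ≈ 2.79 V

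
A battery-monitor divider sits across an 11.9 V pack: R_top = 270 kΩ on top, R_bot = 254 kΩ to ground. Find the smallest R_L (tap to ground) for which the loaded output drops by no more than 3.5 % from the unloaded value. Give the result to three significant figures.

Output resistance R_th = R_top‖R_bot = (270 × 254)/524.0 = 130.9 kΩ.
The fractional drop is R_th/(R_th + R_L); requiring this ≤ 0.0350 gives R_L ≥ R_th(1/0.0350 − 1) = 130.9 × 27.57 = 3.61 MΩ.

R_L(min) ≈ 3.61 MΩ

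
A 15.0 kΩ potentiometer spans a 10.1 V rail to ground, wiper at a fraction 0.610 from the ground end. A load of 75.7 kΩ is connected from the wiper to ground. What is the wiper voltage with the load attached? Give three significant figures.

V ≈ 5.88 V

The wiper splits the pot into (1−α)R = 5.850 kΩ above and αR = 9.150 kΩ below.
Lower section ‖ load = 8.163 kΩ.
V_wiper = 10.1 × 8.163/(5.850 + 8.163) = 5.88 V.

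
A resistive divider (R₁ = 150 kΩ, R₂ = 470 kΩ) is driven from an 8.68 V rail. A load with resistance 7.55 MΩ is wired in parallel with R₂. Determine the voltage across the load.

V_out ≈ 6.48 V

The load sits in parallel with R₂: R₂‖R_L = (470 × 7550) / (470 + 7550) = 442.5 kΩ.
V_out = 8.68 × 442.5 / (150 + 442.5) = 8.68 × 442.5/592.5 = 6.48 V.
(Unloaded it would have been 6.58 V.)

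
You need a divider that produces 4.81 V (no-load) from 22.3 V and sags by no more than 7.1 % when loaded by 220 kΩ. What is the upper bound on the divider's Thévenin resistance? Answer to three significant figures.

R_th ≤ 16.8 kΩ

Loading drop = R_th/(R_th + R_L) ≤ 0.0710, so R_th ≤ R_L · ε/(1−ε) = 220 kΩ × 0.0710/0.9290 = 16.8 kΩ.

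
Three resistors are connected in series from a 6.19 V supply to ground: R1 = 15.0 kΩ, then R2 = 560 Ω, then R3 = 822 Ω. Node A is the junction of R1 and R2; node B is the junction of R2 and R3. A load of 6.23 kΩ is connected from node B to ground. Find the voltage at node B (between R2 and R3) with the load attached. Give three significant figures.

At node B, R3 is in parallel with the load: R3‖R_L = 726.2 Ω.
Below node A the resistance is R2 + (R3‖R_L) = 1286 Ω, so V_A = 6.19 × 1286/16290 = 0.4888 V.
Then V_B = V_A × (R3‖R_L)/(R2 + R3‖R_L) = 0.4888 × 726.2/1286 = 0.276 V.

V ≈ 0.276 V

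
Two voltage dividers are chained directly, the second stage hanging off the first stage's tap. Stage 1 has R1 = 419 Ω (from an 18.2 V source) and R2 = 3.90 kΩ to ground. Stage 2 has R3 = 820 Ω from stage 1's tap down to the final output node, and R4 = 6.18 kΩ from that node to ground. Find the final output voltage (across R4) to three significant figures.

V_out ≈ 13.8 V

Stage 2 presents R3+R4 = 7000 Ω as a load on stage 1's tap.
Stage 1's lower leg becomes R2‖(R3+R4) = 2505 Ω, so V_mid = 18.2 × 2505/2924 = 15.59 V.
Stage 2 is itself unloaded: V_out = V_mid × R4/(R3+R4) = 15.59 × 6180/7000 = 13.8 V.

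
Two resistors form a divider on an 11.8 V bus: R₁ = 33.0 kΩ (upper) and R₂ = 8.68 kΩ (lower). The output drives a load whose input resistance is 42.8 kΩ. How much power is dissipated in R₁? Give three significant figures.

P ≈ 2.84 mW

Total resistance from the source is R₁ + (R₂‖R_L) = 40.22 kΩ, so I = 11.8/40.22 kΩ = 0.2934 mA.
P = I²·R₁ = (0.2934 mA)² × 33.0 kΩ = 2.84 mW.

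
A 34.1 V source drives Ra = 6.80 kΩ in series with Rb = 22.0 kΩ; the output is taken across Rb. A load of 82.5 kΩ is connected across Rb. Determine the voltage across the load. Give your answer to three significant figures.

V_out ≈ 24.5 V

The load sits in parallel with Rb: Rb‖R_L = (22.0 × 82.5) / (22.0 + 82.5) = 17.37 kΩ.
V_out = 34.1 × 17.37 / (6.80 + 17.37) = 34.1 × 17.37/24.17 = 24.5 V.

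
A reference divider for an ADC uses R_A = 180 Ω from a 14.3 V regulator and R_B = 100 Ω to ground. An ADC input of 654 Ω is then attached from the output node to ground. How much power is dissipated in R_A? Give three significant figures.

P ≈ 517 mW

Total resistance from the source is R_A + (R_B‖R_L) = 266.7 Ω, so I = 14.3/266.7 Ω = 53.61 mA.
P = I²·R_A = (53.61 mA)² × 180 Ω = 517 mW.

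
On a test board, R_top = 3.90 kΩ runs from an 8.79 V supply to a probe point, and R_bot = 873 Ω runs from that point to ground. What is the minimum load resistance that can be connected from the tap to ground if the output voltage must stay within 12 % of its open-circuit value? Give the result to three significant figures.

R_L(min) ≈ 5.23 kΩ

Output resistance R_th = R_top‖R_bot = (3900 × 873)/4773 = 713.3 Ω.
The fractional drop is R_th/(R_th + R_L); requiring this ≤ 0.120 gives R_L ≥ R_th(1/0.120 − 1) = 713.3 × 7.333 = 5.23 kΩ.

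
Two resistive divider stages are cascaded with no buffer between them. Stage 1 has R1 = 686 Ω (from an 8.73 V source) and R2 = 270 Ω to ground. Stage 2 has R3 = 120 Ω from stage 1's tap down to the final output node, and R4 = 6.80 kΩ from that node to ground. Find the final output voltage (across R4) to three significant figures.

Stage 2 presents R3+R4 = 6920 Ω as a load on stage 1's tap.
Stage 1's lower leg becomes R2‖(R3+R4) = 259.9 Ω, so V_mid = 8.73 × 259.9/945.9 = 2.398 V.
Stage 2 is itself unloaded: V_out = V_mid × R4/(R3+R4) = 2.398 × 6800/6920 = 2.36 V.

V_out ≈ 2.36 V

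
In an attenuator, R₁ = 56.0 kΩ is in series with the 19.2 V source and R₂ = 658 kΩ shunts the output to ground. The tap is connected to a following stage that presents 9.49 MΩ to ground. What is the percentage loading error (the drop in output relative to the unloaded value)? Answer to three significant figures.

The divider's output (Thévenin) resistance is R₁‖R₂ = 51.61 kΩ.
Fractional drop under load = R_th/(R_th + R_L) = 51.61 / (51.61 + 9490) = 0.005409.
So the output falls by 0.541 %.

0.541 %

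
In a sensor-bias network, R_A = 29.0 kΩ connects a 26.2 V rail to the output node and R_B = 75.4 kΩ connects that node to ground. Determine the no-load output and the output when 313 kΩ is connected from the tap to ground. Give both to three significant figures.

Open-circuit: V = 26.2 × 75.4/(29.0 + 75.4) = 18.9 V.
With the load, R_B becomes R_B‖R_L = 60.76 kΩ, so V = 26.2 × 60.76/89.76 = 17.7 V.

Unloaded: 18.9 V; loaded: 17.7 V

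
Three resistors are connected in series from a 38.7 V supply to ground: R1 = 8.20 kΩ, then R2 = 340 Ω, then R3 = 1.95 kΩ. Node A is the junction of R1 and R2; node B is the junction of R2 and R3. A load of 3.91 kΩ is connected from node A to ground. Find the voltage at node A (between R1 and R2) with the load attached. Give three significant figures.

Below node A the series string R2+R3 = 2290 Ω sits in parallel with the 3910 Ω load: 1444 Ω.
V_A = 38.7 × 1444/(8200 + 1444) = 5.80 V.

V ≈ 5.80 V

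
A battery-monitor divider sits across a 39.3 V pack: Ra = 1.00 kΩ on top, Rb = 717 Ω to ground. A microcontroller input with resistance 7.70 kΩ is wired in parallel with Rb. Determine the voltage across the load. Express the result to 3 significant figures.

V_out ≈ 15.6 V

The load sits in parallel with Rb: Rb‖R_L = (717 × 7700) / (717 + 7700) = 655.9 Ω.
V_out = 39.3 × 655.9 / (1000 + 655.9) = 39.3 × 655.9/1656 = 15.6 V.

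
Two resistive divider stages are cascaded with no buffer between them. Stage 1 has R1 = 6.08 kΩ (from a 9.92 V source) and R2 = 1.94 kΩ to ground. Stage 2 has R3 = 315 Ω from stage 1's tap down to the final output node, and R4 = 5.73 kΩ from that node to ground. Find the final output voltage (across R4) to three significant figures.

Stage 2 presents R3+R4 = 6045 Ω as a load on stage 1's tap.
Stage 1's lower leg becomes R2‖(R3+R4) = 1469 Ω, so V_mid = 9.92 × 1469/7549 = 1.930 V.
Stage 2 is itself unloaded: V_out = V_mid × R4/(R3+R4) = 1.930 × 5730/6045 = 1.83 V.

V_out ≈ 1.83 V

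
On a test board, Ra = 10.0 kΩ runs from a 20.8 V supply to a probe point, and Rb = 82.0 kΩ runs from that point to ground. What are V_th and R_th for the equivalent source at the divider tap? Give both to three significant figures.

V_th is the open-circuit tap voltage: 20.8 × 82.0/(10.0 + 82.0) = 18.5 V.
With the supply zeroed, Ra and Rb appear in parallel from the tap: R_th = Ra‖Rb = (10.0 × 82.0)/92.00 = 8.91 kΩ.

V_th = 18.5 V, R_th = 8.91 kΩ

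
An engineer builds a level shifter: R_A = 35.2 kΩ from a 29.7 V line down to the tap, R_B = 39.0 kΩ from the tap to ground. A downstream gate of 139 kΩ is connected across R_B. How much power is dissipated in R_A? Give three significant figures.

Total resistance from the source is R_A + (R_B‖R_L) = 65.66 kΩ, so I = 29.7/65.66 kΩ = 0.4524 mA.
P = I²·R_A = (0.4524 mA)² × 35.2 kΩ = 7.20 mW.

P ≈ 7.20 mW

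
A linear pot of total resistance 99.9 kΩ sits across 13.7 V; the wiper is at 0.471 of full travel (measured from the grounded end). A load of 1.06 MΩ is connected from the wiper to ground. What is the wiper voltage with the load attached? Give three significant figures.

V ≈ 6.30 V

The wiper splits the pot into (1−α)R = 52.85 kΩ above and αR = 47.05 kΩ below.
Lower section ‖ load = 45.05 kΩ.
V_wiper = 13.7 × 45.05/(52.85 + 45.05) = 6.30 V.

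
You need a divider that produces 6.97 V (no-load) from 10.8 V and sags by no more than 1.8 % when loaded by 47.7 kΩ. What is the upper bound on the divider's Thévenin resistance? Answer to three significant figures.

Loading drop = R_th/(R_th + R_L) ≤ 0.0180, so R_th ≤ R_L · ε/(1−ε) = 47.7 kΩ × 0.0180/0.9820 = 874 Ω.
(Any R1, R2 with R2/(R1+R2) = 0.645 and R1‖R2 ≤ 874 Ω will meet the spec.)

R_th ≤ 874 Ω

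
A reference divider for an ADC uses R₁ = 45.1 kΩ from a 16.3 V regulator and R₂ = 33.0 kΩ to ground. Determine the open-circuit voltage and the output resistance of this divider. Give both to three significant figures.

V_th = 6.89 V, R_th = 19.1 kΩ

V_th is the open-circuit tap voltage: 16.3 × 33.0/(45.1 + 33.0) = 6.89 V.
With the supply zeroed, R₁ and R₂ appear in parallel from the tap: R_th = R₁‖R₂ = (45.1 × 33.0)/78.10 = 19.1 kΩ.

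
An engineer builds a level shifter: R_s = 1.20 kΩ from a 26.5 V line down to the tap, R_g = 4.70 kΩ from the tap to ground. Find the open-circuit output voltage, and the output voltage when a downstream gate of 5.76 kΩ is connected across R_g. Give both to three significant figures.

Unloaded: 21.1 V; loaded: 18.1 V

Open-circuit: V = 26.5 × 4.70/(1.20 + 4.70) = 21.1 V.
With the load, R_g becomes R_g‖R_L = 2.588 kΩ, so V = 26.5 × 2.588/3.788 = 18.1 V.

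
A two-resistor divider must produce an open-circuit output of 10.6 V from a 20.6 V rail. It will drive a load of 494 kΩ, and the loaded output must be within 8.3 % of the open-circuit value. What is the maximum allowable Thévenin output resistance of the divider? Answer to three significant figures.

R_th ≤ 44.7 kΩ

Loading drop = R_th/(R_th + R_L) ≤ 0.0830, so R_th ≤ R_L · ε/(1−ε) = 494 kΩ × 0.0830/0.9170 = 44.7 kΩ.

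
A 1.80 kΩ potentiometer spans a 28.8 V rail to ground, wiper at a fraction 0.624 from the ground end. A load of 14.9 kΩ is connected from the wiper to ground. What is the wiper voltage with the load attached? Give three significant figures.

V ≈ 17.5 V

The wiper splits the pot into (1−α)R = 676.8 Ω above and αR = 1123 Ω below.
Lower section ‖ load = 1044 Ω.
V_wiper = 28.8 × 1044/(676.8 + 1044) = 17.5 V.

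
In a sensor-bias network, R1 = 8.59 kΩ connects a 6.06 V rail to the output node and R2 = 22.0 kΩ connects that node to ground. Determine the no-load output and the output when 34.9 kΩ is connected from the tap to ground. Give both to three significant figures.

Unloaded: 4.36 V; loaded: 3.70 V

Open-circuit: V = 6.06 × 22.0/(8.59 + 22.0) = 4.36 V.
With the load, R2 becomes R2‖R_L = 13.49 kΩ, so V = 6.06 × 13.49/22.08 = 3.70 V.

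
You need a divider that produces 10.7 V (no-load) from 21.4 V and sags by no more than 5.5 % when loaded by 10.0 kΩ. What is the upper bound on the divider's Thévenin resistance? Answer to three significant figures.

R_th ≤ 582 Ω

Loading drop = R_th/(R_th + R_L) ≤ 0.0550, so R_th ≤ R_L · ε/(1−ε) = 10.0 kΩ × 0.0550/0.9450 = 582 Ω.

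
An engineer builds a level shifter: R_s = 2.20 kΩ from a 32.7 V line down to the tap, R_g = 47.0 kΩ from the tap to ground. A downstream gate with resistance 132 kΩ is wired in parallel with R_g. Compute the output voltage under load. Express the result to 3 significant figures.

The load sits in parallel with R_g: R_g‖R_L = (47.0 × 132) / (47.0 + 132) = 34.66 kΩ.
V_out = 32.7 × 34.66 / (2.20 + 34.66) = 32.7 × 34.66/36.86 = 30.7 V.
(Unloaded it would have been 31.2 V.)

V_out ≈ 30.7 V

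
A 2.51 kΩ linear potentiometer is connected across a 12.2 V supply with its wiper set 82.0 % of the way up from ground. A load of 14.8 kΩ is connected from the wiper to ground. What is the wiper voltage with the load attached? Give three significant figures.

V ≈ 9.76 V

The wiper splits the pot into (1−α)R = 451.8 Ω above and αR = 2058 Ω below.
Lower section ‖ load = 1807 Ω.
V_wiper = 12.2 × 1807/(451.8 + 1807) = 9.76 V.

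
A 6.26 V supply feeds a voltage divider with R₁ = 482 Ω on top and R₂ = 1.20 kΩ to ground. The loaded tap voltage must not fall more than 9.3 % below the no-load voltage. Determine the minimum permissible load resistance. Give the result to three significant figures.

Output resistance R_th = R₁‖R₂ = (482 × 1200)/1682 = 343.9 Ω.
The fractional drop is R_th/(R_th + R_L); requiring this ≤ 0.0930 gives R_L ≥ R_th(1/0.0930 − 1) = 343.9 × 9.753 = 3.35 kΩ.

R_L(min) ≈ 3.35 kΩ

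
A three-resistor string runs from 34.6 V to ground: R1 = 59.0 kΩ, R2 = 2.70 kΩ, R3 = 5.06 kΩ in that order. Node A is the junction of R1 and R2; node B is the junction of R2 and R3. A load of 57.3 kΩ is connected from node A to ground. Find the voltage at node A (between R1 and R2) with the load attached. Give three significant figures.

V ≈ 3.59 V

Below node A the series string R2+R3 = 7.760 kΩ sits in parallel with the 57.3 kΩ load: 6.834 kΩ.
V_A = 34.6 × 6.834/(59.0 + 6.834) = 3.59 V.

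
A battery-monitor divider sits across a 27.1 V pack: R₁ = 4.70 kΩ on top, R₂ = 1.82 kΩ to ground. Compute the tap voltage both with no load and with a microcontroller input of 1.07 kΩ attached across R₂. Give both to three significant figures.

Open-circuit: V = 27.1 × 1.82/(4.70 + 1.82) = 7.56 V.
With the load, R₂ becomes R₂‖R_L = 0.6738 kΩ, so V = 27.1 × 0.6738/5.374 = 3.40 V.

Unloaded: 7.56 V; loaded: 3.40 V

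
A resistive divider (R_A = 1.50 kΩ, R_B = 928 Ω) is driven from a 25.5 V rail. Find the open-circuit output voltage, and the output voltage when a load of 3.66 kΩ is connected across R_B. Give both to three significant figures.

Open-circuit: V = 25.5 × 928/(1500 + 928) = 9.75 V.
With the load, R_B becomes R_B‖R_L = 740.3 Ω, so V = 25.5 × 740.3/2240 = 8.43 V.

Unloaded: 9.75 V; loaded: 8.43 V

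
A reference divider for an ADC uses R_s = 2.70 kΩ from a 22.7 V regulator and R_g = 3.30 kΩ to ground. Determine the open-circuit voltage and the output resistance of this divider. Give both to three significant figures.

V_th is the open-circuit tap voltage: 22.7 × 3.30/(2.70 + 3.30) = 12.5 V.
With the supply zeroed, R_s and R_g appear in parallel from the tap: R_th = R_s‖R_g = (2.70 × 3.30)/6.000 = 1.49 kΩ.

V_th = 12.5 V, R_th = 1.49 kΩ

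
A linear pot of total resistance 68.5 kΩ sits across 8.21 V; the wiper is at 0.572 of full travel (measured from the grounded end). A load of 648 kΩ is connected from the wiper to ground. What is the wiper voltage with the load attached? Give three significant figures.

V ≈ 4.58 V

The wiper splits the pot into (1−α)R = 29.32 kΩ above and αR = 39.18 kΩ below.
Lower section ‖ load = 36.95 kΩ.
V_wiper = 8.21 × 36.95/(29.32 + 36.95) = 4.58 V.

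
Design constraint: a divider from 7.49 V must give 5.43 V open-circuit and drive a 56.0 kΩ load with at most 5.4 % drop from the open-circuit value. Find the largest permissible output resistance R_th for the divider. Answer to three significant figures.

Loading drop = R_th/(R_th + R_L) ≤ 0.0540, so R_th ≤ R_L · ε/(1−ε) = 56.0 kΩ × 0.0540/0.9460 = 3.20 kΩ.
(Any R1, R2 with R2/(R1+R2) = 0.725 and R1‖R2 ≤ 3.20 kΩ will meet the spec.)

R_th ≤ 3.20 kΩ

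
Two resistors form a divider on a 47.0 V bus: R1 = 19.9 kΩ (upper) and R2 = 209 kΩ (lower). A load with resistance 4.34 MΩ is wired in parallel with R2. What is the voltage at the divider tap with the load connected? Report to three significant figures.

V_out ≈ 42.7 V

The load sits in parallel with R2: R2‖R_L = (209 × 4340) / (209 + 4340) = 199.4 kΩ.
V_out = 47.0 × 199.4 / (19.9 + 199.4) = 47.0 × 199.4/219.3 = 42.7 V.
(Unloaded it would have been 42.9 V.)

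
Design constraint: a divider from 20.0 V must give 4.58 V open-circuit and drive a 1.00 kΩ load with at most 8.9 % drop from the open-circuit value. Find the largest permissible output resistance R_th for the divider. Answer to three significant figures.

Loading drop = R_th/(R_th + R_L) ≤ 0.0890, so R_th ≤ R_L · ε/(1−ε) = 1.00 kΩ × 0.0890/0.9110 = 97.7 Ω.

R_th ≤ 97.7 Ω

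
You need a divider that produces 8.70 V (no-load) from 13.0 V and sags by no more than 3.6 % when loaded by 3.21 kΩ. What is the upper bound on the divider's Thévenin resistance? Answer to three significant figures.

R_th ≤ 120 Ω

Loading drop = R_th/(R_th + R_L) ≤ 0.0360, so R_th ≤ R_L · ε/(1−ε) = 3.21 kΩ × 0.0360/0.9640 = 120 Ω.
(Any R1, R2 with R2/(R1+R2) = 0.669 and R1‖R2 ≤ 120 Ω will meet the spec.)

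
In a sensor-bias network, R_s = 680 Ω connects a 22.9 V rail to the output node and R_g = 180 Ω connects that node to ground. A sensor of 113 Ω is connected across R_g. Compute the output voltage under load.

V_out ≈ 2.12 V

The load sits in parallel with R_g: R_g‖R_L = (180 × 113) / (180 + 113) = 69.42 Ω.
V_out = 22.9 × 69.42 / (680 + 69.42) = 22.9 × 69.42/749.4 = 2.12 V.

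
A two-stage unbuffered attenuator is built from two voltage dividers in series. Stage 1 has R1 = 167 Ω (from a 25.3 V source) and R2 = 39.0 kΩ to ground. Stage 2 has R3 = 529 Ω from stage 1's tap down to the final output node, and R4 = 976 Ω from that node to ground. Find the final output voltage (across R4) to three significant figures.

V_out ≈ 14.7 V

Stage 2 presents R3+R4 = 1505 Ω as a load on stage 1's tap.
Stage 1's lower leg becomes R2‖(R3+R4) = 1449 Ω, so V_mid = 25.3 × 1449/1616 = 22.69 V.
Stage 2 is itself unloaded: V_out = V_mid × R4/(R3+R4) = 22.69 × 976/1505 = 14.7 V.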